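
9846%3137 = 435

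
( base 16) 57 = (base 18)4f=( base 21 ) 43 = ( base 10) 87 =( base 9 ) 106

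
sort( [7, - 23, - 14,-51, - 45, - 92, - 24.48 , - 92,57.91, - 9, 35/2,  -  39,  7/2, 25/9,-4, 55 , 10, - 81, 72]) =[ - 92,-92, - 81, - 51,  -  45, - 39, - 24.48,-23,-14,  -  9, - 4, 25/9, 7/2, 7, 10,35/2, 55, 57.91, 72]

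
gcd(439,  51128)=1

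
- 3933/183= - 22  +  31/61 = - 21.49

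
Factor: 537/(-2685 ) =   -  1/5 = - 5^( - 1)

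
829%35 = 24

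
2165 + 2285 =4450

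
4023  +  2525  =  6548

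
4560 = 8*570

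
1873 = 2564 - 691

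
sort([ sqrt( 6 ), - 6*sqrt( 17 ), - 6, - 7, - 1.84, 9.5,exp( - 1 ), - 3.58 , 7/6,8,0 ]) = [ - 6*sqrt( 17 ), - 7, - 6, - 3.58, - 1.84,0,exp(-1), 7/6, sqrt( 6 ),8,  9.5] 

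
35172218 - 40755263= - 5583045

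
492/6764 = 123/1691  =  0.07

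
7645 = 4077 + 3568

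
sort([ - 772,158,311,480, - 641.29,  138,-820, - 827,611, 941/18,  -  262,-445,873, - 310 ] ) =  [ - 827, - 820, - 772, - 641.29, -445, - 310, - 262,941/18, 138, 158, 311,480,611,873 ]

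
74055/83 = 892 + 19/83 = 892.23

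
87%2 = 1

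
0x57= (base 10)87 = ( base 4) 1113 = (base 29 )30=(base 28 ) 33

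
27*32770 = 884790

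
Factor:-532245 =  - 3^1*5^1*7^1*37^1*137^1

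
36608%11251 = 2855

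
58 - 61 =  - 3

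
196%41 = 32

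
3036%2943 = 93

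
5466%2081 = 1304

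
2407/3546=2407/3546 =0.68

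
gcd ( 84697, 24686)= 1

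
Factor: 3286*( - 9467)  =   - 31108562  =  - 2^1*31^1*53^1 * 9467^1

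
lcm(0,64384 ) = 0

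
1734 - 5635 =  - 3901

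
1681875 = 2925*575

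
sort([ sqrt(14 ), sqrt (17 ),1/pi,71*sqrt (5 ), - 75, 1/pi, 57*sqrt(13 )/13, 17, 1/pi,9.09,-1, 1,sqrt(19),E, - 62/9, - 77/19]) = [ - 75,-62/9, - 77/19,- 1,1/pi, 1/pi,  1/pi, 1 , E, sqrt(14 ), sqrt(17) , sqrt (19), 9.09,57*sqrt( 13 )/13, 17, 71*sqrt( 5)] 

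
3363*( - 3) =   -  10089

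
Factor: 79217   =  37^1*2141^1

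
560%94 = 90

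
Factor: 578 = 2^1*17^2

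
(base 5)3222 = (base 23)j0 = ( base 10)437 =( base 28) fh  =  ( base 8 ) 665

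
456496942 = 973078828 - 516581886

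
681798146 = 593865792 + 87932354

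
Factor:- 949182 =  - 2^1 *3^1  *13^1*43^1*283^1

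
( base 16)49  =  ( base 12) 61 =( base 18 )41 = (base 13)58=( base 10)73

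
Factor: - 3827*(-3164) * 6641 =80413398548= 2^2*7^1*29^1*43^1*89^1*113^1*229^1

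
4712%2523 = 2189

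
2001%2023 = 2001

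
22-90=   -  68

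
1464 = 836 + 628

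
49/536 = 49/536 = 0.09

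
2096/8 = 262  =  262.00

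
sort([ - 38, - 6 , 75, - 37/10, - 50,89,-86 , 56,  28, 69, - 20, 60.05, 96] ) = [  -  86, - 50, - 38, - 20,- 6, - 37/10,  28, 56, 60.05,  69,75,89,96]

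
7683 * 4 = 30732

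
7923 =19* 417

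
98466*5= 492330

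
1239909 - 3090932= -1851023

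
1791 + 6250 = 8041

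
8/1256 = 1/157 = 0.01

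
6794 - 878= 5916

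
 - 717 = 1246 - 1963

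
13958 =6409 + 7549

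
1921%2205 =1921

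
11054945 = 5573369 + 5481576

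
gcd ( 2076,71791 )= 1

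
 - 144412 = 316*(  -  457)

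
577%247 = 83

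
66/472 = 33/236 = 0.14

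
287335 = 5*57467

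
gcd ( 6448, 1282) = 2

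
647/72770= 647/72770 =0.01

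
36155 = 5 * 7231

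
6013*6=36078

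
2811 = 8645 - 5834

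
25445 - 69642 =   -  44197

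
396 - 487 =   -  91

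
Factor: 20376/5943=2^3*3^1*7^( - 1 ) = 24/7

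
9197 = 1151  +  8046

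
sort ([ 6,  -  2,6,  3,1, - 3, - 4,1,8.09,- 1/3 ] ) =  [ - 4, - 3, - 2,  -  1/3,1 , 1,3, 6,6,8.09] 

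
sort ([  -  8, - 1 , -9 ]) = [ - 9,-8,- 1 ] 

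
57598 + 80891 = 138489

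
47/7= 6+5/7 = 6.71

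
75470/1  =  75470 = 75470.00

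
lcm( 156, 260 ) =780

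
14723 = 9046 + 5677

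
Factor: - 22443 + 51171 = 2^3*3^3 * 7^1*19^1 = 28728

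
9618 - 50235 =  - 40617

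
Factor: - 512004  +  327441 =-184563= -  3^2*20507^1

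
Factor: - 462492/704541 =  - 154164/234847 = - 2^2*3^1*29^1*443^1*234847^( - 1)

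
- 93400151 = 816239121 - 909639272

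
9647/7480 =1 + 197/680 = 1.29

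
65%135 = 65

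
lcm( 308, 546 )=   12012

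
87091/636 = 136 + 595/636 = 136.94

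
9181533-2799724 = 6381809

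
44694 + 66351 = 111045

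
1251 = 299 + 952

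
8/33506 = 4/16753  =  0.00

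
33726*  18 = 607068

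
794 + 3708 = 4502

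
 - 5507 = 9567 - 15074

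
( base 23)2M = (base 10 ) 68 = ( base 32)24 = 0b1000100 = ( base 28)2c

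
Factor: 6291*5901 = 37123191 = 3^4*7^1 *233^1 * 281^1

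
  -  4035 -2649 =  - 6684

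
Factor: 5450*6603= 35986350  =  2^1*3^1*5^2*31^1*71^1*109^1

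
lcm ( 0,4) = 0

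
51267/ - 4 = -12817+ 1/4 = - 12816.75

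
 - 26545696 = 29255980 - 55801676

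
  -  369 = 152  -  521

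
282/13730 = 141/6865 = 0.02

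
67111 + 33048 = 100159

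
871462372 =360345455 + 511116917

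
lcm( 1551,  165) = 7755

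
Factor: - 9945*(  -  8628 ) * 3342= 286761847320 = 2^3 * 3^4 * 5^1 * 13^1*17^1*557^1*719^1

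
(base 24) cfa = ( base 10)7282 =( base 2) 1110001110010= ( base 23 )DHE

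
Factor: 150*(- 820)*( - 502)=2^4*3^1*5^3*41^1*251^1 = 61746000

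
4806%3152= 1654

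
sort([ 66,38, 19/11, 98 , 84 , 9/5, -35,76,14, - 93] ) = [ - 93, - 35 , 19/11,9/5, 14,  38, 66,76,84, 98]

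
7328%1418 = 238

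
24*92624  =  2222976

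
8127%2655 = 162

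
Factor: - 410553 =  - 3^2*11^2*13^1*29^1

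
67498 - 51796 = 15702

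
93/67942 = 93/67942= 0.00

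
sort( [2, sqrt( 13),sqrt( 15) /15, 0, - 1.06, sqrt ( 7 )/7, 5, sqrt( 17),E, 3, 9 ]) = [ - 1.06, 0, sqrt( 15)/15,sqrt( 7) /7 , 2,E,3,sqrt (13 ), sqrt(17),  5, 9] 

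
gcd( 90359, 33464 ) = 1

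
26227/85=26227/85 = 308.55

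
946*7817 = 7394882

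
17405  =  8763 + 8642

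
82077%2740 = 2617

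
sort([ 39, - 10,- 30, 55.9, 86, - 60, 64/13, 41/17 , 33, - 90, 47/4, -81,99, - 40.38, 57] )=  [ - 90,  -  81, - 60, -40.38,-30,-10, 41/17,64/13, 47/4,33, 39,55.9, 57,86, 99]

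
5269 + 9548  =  14817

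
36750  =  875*42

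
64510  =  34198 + 30312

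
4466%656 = 530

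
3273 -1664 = 1609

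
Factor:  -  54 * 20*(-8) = 2^6 * 3^3*5^1 = 8640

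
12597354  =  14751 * 854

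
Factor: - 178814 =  - 2^1*29^1*3083^1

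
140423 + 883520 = 1023943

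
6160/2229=2 + 1702/2229 =2.76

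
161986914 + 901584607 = 1063571521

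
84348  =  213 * 396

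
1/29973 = 1/29973 = 0.00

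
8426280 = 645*13064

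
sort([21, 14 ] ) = [ 14, 21 ]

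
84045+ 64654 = 148699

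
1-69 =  - 68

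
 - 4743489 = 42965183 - 47708672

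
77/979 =7/89 = 0.08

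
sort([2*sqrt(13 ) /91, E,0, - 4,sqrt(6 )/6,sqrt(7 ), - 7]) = [  -  7,-4, 0,2*sqrt( 13)/91, sqrt(6)/6, sqrt(7 ), E ] 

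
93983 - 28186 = 65797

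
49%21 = 7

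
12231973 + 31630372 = 43862345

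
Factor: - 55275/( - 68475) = 67^1*83^( - 1) = 67/83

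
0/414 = 0 = 0.00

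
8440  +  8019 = 16459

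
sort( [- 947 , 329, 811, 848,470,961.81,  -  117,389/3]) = [ - 947, - 117,389/3,329,470, 811,848, 961.81]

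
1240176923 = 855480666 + 384696257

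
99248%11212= 9552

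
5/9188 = 5/9188= 0.00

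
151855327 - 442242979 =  - 290387652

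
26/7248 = 13/3624 = 0.00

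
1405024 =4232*332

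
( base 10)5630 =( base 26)88E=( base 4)1113332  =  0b1010111111110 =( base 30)67K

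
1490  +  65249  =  66739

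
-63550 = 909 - 64459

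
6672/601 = 6672/601 = 11.10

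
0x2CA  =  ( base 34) L0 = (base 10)714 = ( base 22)1AA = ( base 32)MA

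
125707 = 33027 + 92680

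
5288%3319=1969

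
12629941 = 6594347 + 6035594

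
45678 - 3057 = 42621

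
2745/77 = 35 + 50/77 = 35.65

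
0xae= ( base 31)5j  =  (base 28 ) 66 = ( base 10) 174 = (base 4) 2232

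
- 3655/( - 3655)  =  1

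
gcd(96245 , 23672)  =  1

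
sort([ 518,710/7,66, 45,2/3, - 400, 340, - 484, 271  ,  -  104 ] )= [-484,-400, - 104,2/3, 45,66, 710/7, 271 , 340, 518] 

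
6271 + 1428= 7699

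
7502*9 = 67518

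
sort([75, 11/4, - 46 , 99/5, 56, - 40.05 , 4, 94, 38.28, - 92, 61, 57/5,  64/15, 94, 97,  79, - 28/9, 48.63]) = [ - 92, - 46, - 40.05, - 28/9, 11/4,4,64/15,57/5, 99/5, 38.28,48.63,56, 61,75, 79, 94, 94, 97] 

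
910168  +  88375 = 998543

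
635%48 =11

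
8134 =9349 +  - 1215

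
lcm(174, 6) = 174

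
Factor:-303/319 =-3^1*11^(-1)*29^( - 1 )*101^1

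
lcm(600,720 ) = 3600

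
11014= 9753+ 1261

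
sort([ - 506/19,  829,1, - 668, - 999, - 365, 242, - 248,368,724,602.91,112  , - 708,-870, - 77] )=[  -  999,-870, - 708, - 668, -365, - 248, - 77, - 506/19, 1, 112,242 , 368, 602.91,724,829 ]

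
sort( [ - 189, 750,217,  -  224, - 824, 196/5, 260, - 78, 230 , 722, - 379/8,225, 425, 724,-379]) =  [ - 824, - 379, - 224, - 189,-78, - 379/8 , 196/5,217,225 , 230, 260, 425, 722, 724,750]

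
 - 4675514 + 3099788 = -1575726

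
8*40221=321768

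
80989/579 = 139 + 508/579 = 139.88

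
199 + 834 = 1033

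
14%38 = 14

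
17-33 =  - 16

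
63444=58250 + 5194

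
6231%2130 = 1971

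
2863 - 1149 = 1714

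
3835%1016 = 787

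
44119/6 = 7353+1/6= 7353.17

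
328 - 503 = -175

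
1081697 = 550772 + 530925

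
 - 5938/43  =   - 139+ 39/43 = -138.09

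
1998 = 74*27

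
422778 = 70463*6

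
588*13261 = 7797468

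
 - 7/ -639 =7/639=0.01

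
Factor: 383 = 383^1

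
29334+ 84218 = 113552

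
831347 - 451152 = 380195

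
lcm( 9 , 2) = 18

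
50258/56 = 897 + 13/28= 897.46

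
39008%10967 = 6107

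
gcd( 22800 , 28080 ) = 240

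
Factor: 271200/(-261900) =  - 2^3 *3^(-2)*97^(-1)*113^1 = - 904/873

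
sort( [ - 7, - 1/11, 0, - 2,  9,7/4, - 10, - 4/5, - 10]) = [ - 10,-10, - 7,-2, - 4/5,- 1/11 , 0,7/4,9 ] 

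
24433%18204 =6229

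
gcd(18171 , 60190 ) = 1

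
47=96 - 49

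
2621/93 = 28 + 17/93 = 28.18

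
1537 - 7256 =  - 5719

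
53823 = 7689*7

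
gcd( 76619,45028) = 1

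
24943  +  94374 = 119317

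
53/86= 53/86 = 0.62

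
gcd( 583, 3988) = 1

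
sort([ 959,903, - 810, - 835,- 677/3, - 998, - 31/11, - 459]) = [ - 998,-835, - 810, - 459, - 677/3, - 31/11,903, 959 ] 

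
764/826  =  382/413=0.92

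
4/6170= 2/3085= 0.00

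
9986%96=2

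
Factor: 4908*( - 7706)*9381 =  - 2^3*3^2*53^1*59^1*409^1*3853^1=- 354799251288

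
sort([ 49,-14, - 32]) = [ - 32, - 14,49 ]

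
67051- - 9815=76866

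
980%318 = 26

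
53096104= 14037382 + 39058722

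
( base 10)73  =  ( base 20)3D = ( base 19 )3g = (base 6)201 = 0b1001001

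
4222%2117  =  2105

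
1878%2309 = 1878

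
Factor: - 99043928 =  - 2^3*12380491^1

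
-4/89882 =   -  1+44939/44941 = - 0.00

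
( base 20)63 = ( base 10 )123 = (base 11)102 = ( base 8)173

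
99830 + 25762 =125592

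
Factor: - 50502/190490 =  - 57/215= - 3^1*5^( -1) * 19^1*43^( - 1) 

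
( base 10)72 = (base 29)2E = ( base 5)242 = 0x48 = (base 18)40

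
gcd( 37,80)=1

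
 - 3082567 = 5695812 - 8778379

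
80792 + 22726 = 103518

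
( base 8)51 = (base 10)41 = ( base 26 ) 1f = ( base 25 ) 1g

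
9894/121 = 81 + 93/121 = 81.77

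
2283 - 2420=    - 137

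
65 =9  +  56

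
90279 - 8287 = 81992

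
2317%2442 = 2317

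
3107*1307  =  4060849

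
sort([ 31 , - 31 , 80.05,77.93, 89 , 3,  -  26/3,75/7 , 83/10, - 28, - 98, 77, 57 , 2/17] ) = [ - 98, - 31, - 28,  -  26/3, 2/17,  3, 83/10,75/7,31,57 , 77, 77.93, 80.05,89] 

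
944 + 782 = 1726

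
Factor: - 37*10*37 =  - 2^1*5^1 * 37^2 = - 13690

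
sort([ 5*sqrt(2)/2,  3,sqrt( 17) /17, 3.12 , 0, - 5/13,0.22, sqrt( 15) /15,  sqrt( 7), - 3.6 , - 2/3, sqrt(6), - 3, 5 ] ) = [ - 3.6, - 3,-2/3, - 5/13, 0,0.22, sqrt(17 )/17, sqrt(15) /15,sqrt( 6), sqrt( 7),3,3.12,5*sqrt(2) /2,5 ]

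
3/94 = 3/94 = 0.03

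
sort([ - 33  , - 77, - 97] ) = [ - 97, - 77, - 33]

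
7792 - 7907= -115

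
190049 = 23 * 8263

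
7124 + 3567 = 10691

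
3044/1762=1522/881 = 1.73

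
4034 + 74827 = 78861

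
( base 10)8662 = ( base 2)10000111010110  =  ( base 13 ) 3c34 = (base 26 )CL4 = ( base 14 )322A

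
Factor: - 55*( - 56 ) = 3080=2^3*5^1*7^1*11^1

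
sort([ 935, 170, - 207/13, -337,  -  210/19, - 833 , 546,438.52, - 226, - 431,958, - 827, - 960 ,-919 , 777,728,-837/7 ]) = [-960, - 919,-833, - 827,  -  431,- 337, - 226,- 837/7, - 207/13, - 210/19, 170, 438.52,546, 728,  777,935, 958]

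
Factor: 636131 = 421^1*1511^1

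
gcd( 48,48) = 48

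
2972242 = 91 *32662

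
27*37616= 1015632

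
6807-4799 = 2008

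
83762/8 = 10470 + 1/4 = 10470.25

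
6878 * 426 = 2930028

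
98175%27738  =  14961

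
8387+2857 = 11244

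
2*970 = 1940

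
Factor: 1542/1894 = 771/947 = 3^1*257^1*947^( - 1) 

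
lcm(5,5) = 5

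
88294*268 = 23662792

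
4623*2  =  9246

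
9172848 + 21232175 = 30405023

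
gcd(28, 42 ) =14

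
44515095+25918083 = 70433178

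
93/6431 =93/6431=0.01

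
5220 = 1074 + 4146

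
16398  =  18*911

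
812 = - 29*(-28)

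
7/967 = 7/967=0.01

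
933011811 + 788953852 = 1721965663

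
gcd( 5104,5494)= 2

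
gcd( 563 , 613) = 1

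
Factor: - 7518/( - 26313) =2^1*7^( - 1) = 2/7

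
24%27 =24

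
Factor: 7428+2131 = 9559= 11^2 * 79^1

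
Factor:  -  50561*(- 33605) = 1699102405 =5^1*7^1*11^1*13^1*31^1*47^1*233^1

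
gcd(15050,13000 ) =50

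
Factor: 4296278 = 2^1*7^1*306877^1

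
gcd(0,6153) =6153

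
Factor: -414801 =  - 3^6*569^1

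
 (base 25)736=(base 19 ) C6A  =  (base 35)3mb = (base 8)10550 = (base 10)4456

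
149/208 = 149/208 = 0.72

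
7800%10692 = 7800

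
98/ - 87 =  - 98/87 = - 1.13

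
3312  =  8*414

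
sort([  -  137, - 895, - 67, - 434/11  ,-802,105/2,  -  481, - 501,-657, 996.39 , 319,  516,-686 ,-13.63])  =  [ - 895,-802 , - 686, - 657, - 501, - 481,-137 ,-67, - 434/11, - 13.63, 105/2, 319, 516,  996.39 ]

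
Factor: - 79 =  - 79^1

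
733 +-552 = 181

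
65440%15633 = 2908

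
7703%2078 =1469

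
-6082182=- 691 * 8802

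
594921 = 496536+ 98385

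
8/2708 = 2/677  =  0.00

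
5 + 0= 5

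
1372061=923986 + 448075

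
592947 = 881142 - 288195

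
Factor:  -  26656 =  - 2^5* 7^2 * 17^1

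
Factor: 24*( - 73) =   -  2^3*3^1 * 73^1=   - 1752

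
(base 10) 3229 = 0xC9D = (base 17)B2G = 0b110010011101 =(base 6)22541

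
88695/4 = 88695/4  =  22173.75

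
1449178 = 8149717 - 6700539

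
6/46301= 6/46301 = 0.00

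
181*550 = 99550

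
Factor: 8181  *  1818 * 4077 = 60637457466 = 2^1*3^9* 101^2*151^1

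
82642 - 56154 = 26488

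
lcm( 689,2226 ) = 28938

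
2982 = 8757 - 5775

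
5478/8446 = 2739/4223= 0.65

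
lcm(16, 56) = 112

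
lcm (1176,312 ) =15288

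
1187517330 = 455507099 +732010231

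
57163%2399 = 1986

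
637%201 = 34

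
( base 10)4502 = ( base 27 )64K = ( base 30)502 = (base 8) 10626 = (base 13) 2084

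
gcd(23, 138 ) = 23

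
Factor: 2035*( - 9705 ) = - 19749675 = - 3^1*5^2*11^1*37^1 * 647^1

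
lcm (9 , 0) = 0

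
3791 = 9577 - 5786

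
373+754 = 1127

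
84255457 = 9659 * 8723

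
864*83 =71712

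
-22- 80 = -102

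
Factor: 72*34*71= 173808 = 2^4*3^2 * 17^1*71^1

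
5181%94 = 11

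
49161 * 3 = 147483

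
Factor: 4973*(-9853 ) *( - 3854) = 188842026526= 2^1*41^1 * 47^1*59^1 *167^1*4973^1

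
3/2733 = 1/911= 0.00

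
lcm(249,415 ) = 1245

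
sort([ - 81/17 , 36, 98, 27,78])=[ - 81/17, 27,36, 78, 98] 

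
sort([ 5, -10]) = [ -10,5 ] 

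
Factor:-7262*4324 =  - 2^3*23^1*47^1 * 3631^1 = - 31400888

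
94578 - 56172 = 38406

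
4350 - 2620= 1730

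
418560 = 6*69760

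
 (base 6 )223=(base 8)127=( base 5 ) 322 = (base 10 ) 87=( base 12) 73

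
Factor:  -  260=-2^2 * 5^1 * 13^1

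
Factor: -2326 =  - 2^1*1163^1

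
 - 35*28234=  - 988190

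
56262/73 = 56262/73 = 770.71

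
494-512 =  - 18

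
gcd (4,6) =2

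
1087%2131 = 1087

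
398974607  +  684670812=1083645419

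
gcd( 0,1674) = 1674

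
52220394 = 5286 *9879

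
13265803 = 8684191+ 4581612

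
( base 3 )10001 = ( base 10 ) 82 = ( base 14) 5C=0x52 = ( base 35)2C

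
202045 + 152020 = 354065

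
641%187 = 80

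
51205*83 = 4250015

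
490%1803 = 490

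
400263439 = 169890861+230372578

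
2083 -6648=-4565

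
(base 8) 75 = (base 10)61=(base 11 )56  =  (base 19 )34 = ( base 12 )51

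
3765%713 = 200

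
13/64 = 13/64 = 0.20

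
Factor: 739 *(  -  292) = -215788 =-2^2 * 73^1*739^1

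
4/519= 4/519 = 0.01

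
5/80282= 5/80282  =  0.00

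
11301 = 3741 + 7560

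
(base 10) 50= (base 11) 46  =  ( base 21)28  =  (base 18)2E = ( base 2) 110010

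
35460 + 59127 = 94587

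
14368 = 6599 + 7769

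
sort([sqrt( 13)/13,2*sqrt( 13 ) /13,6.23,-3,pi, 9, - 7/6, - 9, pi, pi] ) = [ - 9,-3,- 7/6, sqrt(13)/13, 2*sqrt( 13)/13, pi,pi,pi, 6.23, 9 ]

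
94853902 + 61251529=156105431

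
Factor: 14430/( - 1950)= - 37/5=-5^( - 1)*37^1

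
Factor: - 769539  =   - 3^1*17^1*79^1*191^1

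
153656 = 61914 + 91742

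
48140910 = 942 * 51105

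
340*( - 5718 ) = - 1944120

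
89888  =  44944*2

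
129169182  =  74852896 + 54316286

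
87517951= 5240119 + 82277832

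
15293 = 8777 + 6516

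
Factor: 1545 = 3^1*5^1* 103^1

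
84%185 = 84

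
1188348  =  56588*21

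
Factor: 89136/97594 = 2^3*3^2*7^( - 1)*619^1*6971^(-1 )=   44568/48797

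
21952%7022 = 886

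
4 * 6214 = 24856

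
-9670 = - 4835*2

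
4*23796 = 95184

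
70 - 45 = 25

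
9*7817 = 70353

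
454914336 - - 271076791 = 725991127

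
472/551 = 472/551 = 0.86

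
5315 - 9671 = - 4356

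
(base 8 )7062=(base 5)104014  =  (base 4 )320302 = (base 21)851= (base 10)3634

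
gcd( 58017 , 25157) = 1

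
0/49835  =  0= 0.00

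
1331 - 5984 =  - 4653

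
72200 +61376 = 133576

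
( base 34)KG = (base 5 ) 10241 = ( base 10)696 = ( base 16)2b8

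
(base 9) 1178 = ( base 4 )31301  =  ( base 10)881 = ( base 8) 1561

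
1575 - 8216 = -6641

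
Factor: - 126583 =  - 126583^1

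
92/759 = 4/33 = 0.12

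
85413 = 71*1203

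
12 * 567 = 6804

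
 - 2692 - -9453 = 6761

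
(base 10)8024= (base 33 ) 7c5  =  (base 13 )3863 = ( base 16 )1F58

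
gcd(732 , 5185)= 61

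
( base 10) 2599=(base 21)5IG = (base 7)10402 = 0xA27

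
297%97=6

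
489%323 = 166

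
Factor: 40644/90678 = 2^1*3^1*7^(-1)*17^( -1 )*127^( -1) * 1129^1 = 6774/15113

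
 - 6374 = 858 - 7232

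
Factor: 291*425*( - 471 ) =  - 3^2*5^2*17^1* 97^1*157^1 = - 58250925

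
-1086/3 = -362 = - 362.00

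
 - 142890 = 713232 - 856122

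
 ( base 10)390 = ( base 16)186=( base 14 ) 1DC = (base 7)1065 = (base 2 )110000110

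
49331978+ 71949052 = 121281030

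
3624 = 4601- 977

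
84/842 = 42/421= 0.10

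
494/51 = 494/51 = 9.69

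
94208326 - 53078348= 41129978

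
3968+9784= 13752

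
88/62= 1 + 13/31 = 1.42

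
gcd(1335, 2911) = 1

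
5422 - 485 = 4937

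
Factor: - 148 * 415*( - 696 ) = 2^5*3^1*5^1 * 29^1  *37^1*83^1 = 42748320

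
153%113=40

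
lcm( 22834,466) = 22834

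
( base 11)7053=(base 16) 249f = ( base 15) 2BA0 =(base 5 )300000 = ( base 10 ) 9375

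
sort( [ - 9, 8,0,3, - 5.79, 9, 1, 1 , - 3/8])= [ - 9,-5.79,  -  3/8,0 , 1,1,3 , 8,9 ] 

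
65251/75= 65251/75 = 870.01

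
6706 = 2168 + 4538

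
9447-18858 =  - 9411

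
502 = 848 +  - 346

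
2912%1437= 38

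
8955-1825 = 7130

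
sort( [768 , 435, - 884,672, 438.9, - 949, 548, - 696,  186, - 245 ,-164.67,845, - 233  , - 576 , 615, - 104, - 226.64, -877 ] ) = [ - 949,  -  884, - 877, - 696, - 576, - 245,- 233 , - 226.64, - 164.67,-104, 186, 435, 438.9, 548, 615, 672, 768,845]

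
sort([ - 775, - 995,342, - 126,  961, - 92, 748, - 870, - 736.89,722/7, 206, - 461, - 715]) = [ -995, - 870, - 775, -736.89, - 715, - 461 ,  -  126,  -  92, 722/7 , 206, 342, 748,  961] 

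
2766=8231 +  - 5465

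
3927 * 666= 2615382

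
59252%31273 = 27979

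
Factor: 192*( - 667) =-2^6*3^1 * 23^1*29^1 = - 128064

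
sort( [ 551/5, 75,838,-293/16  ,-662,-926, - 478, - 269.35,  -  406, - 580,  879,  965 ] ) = [ - 926,-662, - 580,  -  478, - 406 , - 269.35, - 293/16, 75,551/5,838,879,965 ] 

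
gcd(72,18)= 18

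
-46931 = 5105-52036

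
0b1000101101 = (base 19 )1A6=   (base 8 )1055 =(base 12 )3A5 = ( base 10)557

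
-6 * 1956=-11736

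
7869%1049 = 526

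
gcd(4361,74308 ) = 1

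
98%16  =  2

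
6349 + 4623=10972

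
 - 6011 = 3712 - 9723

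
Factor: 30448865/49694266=2^(  -  1 )*5^1 * 173^1*1279^(  -  1) * 19427^(-1)* 35201^1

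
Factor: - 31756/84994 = - 2^1*7^( - 1)*13^ ( - 1)*17^1= -34/91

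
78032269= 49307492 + 28724777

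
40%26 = 14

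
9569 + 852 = 10421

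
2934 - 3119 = -185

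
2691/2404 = 1 + 287/2404= 1.12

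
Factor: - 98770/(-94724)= 2^( - 1)*5^1 * 83^1*199^ ( - 1 )   =  415/398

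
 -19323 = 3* (-6441)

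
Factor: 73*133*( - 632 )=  - 6136088=- 2^3*7^1*19^1*73^1 *79^1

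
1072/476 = 2 + 30/119 = 2.25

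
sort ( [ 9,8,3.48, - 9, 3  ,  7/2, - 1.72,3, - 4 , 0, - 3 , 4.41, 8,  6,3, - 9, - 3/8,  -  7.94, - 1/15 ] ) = [ - 9,  -  9, - 7.94, - 4, - 3, - 1.72, - 3/8, - 1/15, 0,3,  3, 3,3.48,7/2,4.41,6,8,8,9]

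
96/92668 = 24/23167 = 0.00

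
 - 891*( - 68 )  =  60588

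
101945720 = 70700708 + 31245012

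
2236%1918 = 318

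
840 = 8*105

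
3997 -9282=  - 5285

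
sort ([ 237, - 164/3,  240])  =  [ - 164/3,237,240 ] 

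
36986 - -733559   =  770545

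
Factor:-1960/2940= - 2/3 = -2^1*3^( - 1) 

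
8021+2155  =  10176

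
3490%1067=289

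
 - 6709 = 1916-8625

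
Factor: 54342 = 2^1*3^2*3019^1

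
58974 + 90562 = 149536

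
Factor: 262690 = 2^1*5^1*109^1*241^1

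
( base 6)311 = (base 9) 137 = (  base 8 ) 163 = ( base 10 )115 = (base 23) 50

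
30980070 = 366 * 84645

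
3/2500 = 3/2500 = 0.00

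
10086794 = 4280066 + 5806728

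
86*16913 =1454518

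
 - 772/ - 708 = 193/177 = 1.09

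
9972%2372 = 484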